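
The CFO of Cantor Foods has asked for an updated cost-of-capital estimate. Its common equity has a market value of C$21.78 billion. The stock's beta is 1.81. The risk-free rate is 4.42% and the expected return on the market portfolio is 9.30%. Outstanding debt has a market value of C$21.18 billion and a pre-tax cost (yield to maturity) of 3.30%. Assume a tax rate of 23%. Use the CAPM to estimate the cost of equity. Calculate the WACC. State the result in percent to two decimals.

7.97%

Market risk premium = 9.3% − 4.42% = 4.88%.
Cost of equity via CAPM: Re = 4.42% + 1.81 × 4.88% = 13.2528%.
Total capital V = 21.78 + 21.18 = 42.96.
Equity: weight = 21.78/42.96 = 0.5070; cost = 13.2528%.
Debt: weight = 21.18/42.96 = 0.4930; after-tax cost = 3.3% × (1 − 23%) = 2.5410%.
WACC = 0.5070 × 13.2528% + 0.4930 × 2.5410% = 7.9717%.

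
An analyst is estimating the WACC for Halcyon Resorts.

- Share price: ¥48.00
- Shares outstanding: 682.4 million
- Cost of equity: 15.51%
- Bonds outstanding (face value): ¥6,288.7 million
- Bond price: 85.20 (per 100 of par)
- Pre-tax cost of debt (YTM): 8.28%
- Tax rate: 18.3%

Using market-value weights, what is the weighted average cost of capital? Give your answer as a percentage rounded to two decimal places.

14.28%

Market value of equity E = 48.0 × 682.4m = 32755.2m. Market value of debt D = 6288.7m × 85.2/100 = 5357.9724m.
Total capital V = 32755.2 + 5357.9724 = 38113.1724.
Equity: weight = 32755.2/38113.1724 = 0.8594; cost = 15.51%.
Bonds outstanding: weight = 5357.9724/38113.1724 = 0.1406; after-tax cost = 8.28% × (1 − 18.3%) = 6.7648%.
WACC = 0.8594 × 15.5100% + 0.1406 × 6.7648% = 14.2806%.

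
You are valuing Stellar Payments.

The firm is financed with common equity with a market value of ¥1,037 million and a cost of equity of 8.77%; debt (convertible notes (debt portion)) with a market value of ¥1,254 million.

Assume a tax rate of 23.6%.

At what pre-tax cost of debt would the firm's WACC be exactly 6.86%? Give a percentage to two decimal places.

Total capital V = 1037 + 1254 = 2291.
Equity weight = 1037/2291 = 0.4526.
Convertible notes (debt portion) weight = 1254/2291 = 0.5474.
Equity contribution = 0.4526 × 8.77% = 3.9697%.
Remaining for debt = 6.86% − 3.9697% = 2.8903%.
Rd × (1 − 23.6%) × 0.5474 = 2.8903%  ⇒  Rd = 6.9117%.

6.91%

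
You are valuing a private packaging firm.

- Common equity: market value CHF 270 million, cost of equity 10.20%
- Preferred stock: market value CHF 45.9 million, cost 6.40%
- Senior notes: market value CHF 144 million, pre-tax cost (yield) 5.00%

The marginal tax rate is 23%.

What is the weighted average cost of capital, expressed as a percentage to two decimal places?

Total capital V = 270 + 45.9 + 144 = 459.9.
Equity: weight = 270/459.9 = 0.5871; cost = 10.2%.
Preferred: weight = 45.9/459.9 = 0.0998; cost = 6.4%.
Senior notes: weight = 144/459.9 = 0.3131; after-tax cost = 5% × (1 − 23%) = 3.8500%.
WACC = 0.5871 × 10.2000% + 0.0998 × 6.4000% + 0.3131 × 3.8500% = 7.8325%.

7.83%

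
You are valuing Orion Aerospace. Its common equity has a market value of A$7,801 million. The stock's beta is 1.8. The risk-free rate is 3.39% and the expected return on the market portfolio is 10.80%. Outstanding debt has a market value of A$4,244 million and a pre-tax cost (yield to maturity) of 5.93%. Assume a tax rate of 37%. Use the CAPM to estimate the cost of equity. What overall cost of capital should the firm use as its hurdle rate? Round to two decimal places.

12.15%

Market risk premium = 10.8% − 3.39% = 7.41%.
Cost of equity via CAPM: Re = 3.39% + 1.8 × 7.41% = 16.7280%.
Total capital V = 7801 + 4244 = 12045.
Equity: weight = 7801/12045 = 0.6477; cost = 16.728%.
Debt: weight = 4244/12045 = 0.3523; after-tax cost = 5.93% × (1 − 37%) = 3.7359%.
WACC = 0.6477 × 16.7280% + 0.3523 × 3.7359% = 12.1503%.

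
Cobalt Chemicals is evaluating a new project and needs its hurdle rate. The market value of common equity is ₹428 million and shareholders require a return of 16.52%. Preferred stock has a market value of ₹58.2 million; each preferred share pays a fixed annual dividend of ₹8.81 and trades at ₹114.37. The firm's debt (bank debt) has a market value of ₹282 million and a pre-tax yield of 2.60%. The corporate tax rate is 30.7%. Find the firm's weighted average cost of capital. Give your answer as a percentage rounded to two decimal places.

Cost of preferred: Rp = 8.81 / 114.37 = 7.7031%.
Total capital V = 428 + 58.2 + 282 = 768.2.
Equity: weight = 428/768.2 = 0.5571; cost = 16.52%.
Preferred: weight = 58.2/768.2 = 0.0758; cost = 7.7031%.
Bank debt: weight = 282/768.2 = 0.3671; after-tax cost = 2.6% × (1 − 30.7%) = 1.8018%.
WACC = 0.5571 × 16.5200% + 0.0758 × 7.7031% + 0.3671 × 1.8018% = 10.4491%.

10.45%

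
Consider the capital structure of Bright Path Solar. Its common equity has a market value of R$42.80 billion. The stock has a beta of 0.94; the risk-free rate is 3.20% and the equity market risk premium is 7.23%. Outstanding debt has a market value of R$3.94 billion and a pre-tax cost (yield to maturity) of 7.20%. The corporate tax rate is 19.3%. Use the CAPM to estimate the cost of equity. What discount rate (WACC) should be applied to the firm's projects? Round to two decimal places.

9.64%

Cost of equity via CAPM: Re = 3.2% + 0.94 × 7.23% = 9.9962%.
Total capital V = 42.8 + 3.94 = 46.74.
Equity: weight = 42.8/46.74 = 0.9157; cost = 9.9962%.
Debt: weight = 3.94/46.74 = 0.0843; after-tax cost = 7.2% × (1 − 19.3%) = 5.8104%.
WACC = 0.9157 × 9.9962% + 0.0843 × 5.8104% = 9.6434%.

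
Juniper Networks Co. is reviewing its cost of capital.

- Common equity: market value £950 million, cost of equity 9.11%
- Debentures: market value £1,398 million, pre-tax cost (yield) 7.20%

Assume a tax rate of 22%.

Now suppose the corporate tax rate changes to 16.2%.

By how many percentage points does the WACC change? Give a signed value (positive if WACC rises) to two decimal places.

+0.25 pp

Current WACC:
Total capital V = 950 + 1398 = 2348.
Equity: weight = 950/2348 = 0.4046; cost = 9.11%.
Debentures: weight = 1398/2348 = 0.5954; after-tax cost = 7.2% × (1 − 22%) = 5.6160%.
WACC = 0.4046 × 9.1100% + 0.5954 × 5.6160% = 7.0297%.
After the change:
Total capital V = 950 + 1398 = 2348.
Equity: weight = 950/2348 = 0.4046; cost = 9.11%.
Debentures: weight = 1398/2348 = 0.5954; after-tax cost = 7.2% × (1 − 16.2%) = 6.0336%.
WACC = 0.4046 × 9.1100% + 0.5954 × 6.0336% = 7.2783%.
Change in WACC = 7.2783% − 7.0297% = 0.2486 pp.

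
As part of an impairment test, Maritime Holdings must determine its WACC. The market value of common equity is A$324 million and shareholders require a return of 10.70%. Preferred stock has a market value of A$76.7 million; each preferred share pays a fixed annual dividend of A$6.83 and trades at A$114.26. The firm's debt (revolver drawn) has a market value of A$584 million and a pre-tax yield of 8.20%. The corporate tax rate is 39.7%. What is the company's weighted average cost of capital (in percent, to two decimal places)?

Cost of preferred: Rp = 6.83 / 114.26 = 5.9776%.
Total capital V = 324 + 76.7 + 584 = 984.7.
Equity: weight = 324/984.7 = 0.3290; cost = 10.7%.
Preferred: weight = 76.7/984.7 = 0.0779; cost = 5.9776%.
Revolver drawn: weight = 584/984.7 = 0.5931; after-tax cost = 8.2% × (1 − 39.7%) = 4.9446%.
WACC = 0.3290 × 10.7000% + 0.0779 × 5.9776% + 0.5931 × 4.9446% = 6.9188%.

6.92%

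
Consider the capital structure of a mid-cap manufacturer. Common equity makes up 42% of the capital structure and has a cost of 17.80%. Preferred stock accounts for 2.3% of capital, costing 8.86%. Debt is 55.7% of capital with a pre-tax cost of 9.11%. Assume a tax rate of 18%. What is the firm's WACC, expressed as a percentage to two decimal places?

11.84%

After-tax cost of debt = 9.11% × (1 − 18%) = 7.4702%.
WACC = 0.420 × 17.8000% + 0.023 × 8.8600% + 0.557 × 7.4702% = 11.8407%.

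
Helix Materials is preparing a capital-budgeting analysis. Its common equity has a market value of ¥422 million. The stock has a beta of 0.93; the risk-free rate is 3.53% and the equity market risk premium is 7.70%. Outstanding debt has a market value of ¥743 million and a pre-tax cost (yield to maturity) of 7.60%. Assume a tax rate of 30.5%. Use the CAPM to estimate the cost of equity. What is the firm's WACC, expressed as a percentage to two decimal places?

7.24%

Cost of equity via CAPM: Re = 3.53% + 0.93 × 7.7% = 10.6910%.
Total capital V = 422 + 743 = 1165.
Equity: weight = 422/1165 = 0.3622; cost = 10.691%.
Debt: weight = 743/1165 = 0.6378; after-tax cost = 7.6% × (1 − 30.5%) = 5.2820%.
WACC = 0.3622 × 10.6910% + 0.6378 × 5.2820% = 7.2413%.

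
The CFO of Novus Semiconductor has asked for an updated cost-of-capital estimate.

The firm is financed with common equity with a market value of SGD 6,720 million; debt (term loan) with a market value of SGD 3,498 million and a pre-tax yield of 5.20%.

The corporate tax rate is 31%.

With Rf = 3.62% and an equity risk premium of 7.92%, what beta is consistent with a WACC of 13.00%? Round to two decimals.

1.80

Total capital V = 6720 + 3498 = 10218.
Equity weight = 6720/10218 = 0.6577.
Term loan weight = 3498/10218 = 0.3423.
Debt contribution = 0.3423 × 5.2% × (1 − 31%) = 1.2283%.
Required equity contribution = 13.0% − 1.2283% = 11.7717%  ⇒  Re = 17.8993%.
CAPM: 17.8993% = 3.62% + β × 7.92%  ⇒  β = 1.8029.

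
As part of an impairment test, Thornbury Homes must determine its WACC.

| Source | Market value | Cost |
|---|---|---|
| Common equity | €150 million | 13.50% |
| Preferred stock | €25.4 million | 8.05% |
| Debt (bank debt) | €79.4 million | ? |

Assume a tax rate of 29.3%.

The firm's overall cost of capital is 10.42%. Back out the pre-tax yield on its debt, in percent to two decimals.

7.58%

Total capital V = 150 + 25.4 + 79.4 = 254.8.
Equity weight = 150/254.8 = 0.5887.
Preferred weight = 25.4/254.8 = 0.0997.
Bank debt weight = 79.4/254.8 = 0.3116.
Equity contribution = 0.5887 × 13.5% = 7.9474%.
Preferred contribution = 0.0997 × 8.05% = 0.8025%.
Remaining for debt = 10.42% − 8.7499% = 1.6701%.
Rd × (1 − 29.3%) × 0.3116 = 1.6701%  ⇒  Rd = 7.5807%.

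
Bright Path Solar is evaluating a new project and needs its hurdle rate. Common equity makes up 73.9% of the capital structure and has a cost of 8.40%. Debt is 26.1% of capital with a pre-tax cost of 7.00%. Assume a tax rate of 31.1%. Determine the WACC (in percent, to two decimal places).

After-tax cost of debt = 7% × (1 − 31.1%) = 4.8230%.
WACC = 0.739 × 8.4000% + 0.261 × 4.8230% = 7.4664%.

7.47%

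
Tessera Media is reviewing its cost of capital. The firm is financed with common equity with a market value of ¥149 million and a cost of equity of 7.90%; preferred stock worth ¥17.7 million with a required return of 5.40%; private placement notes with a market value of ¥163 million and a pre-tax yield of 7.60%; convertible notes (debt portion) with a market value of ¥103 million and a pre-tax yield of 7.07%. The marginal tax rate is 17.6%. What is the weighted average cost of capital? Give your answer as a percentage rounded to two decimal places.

6.69%

Total capital V = 149 + 17.7 + 163 + 103 = 432.7.
Equity: weight = 149/432.7 = 0.3443; cost = 7.9%.
Preferred: weight = 17.7/432.7 = 0.0409; cost = 5.4%.
Private placement notes: weight = 163/432.7 = 0.3767; after-tax cost = 7.6% × (1 − 17.6%) = 6.2624%.
Convertible notes (debt portion): weight = 103/432.7 = 0.2380; after-tax cost = 7.07% × (1 − 17.6%) = 5.8257%.
WACC = 0.3443 × 7.9000% + 0.0409 × 5.4000% + 0.3767 × 6.2624% + 0.2380 × 5.8257% = 6.6871%.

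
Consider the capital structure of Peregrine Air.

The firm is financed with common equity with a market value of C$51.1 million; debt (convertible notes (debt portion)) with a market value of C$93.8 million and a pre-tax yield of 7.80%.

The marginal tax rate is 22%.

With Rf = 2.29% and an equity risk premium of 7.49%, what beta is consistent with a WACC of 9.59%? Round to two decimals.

1.83

Total capital V = 51.1 + 93.8 = 144.9.
Equity weight = 51.1/144.9 = 0.3527.
Convertible notes (debt portion) weight = 93.8/144.9 = 0.6473.
Debt contribution = 0.6473 × 7.8% × (1 − 22%) = 3.9384%.
Required equity contribution = 9.59% − 3.9384% = 5.6516%  ⇒  Re = 16.0257%.
CAPM: 16.0257% = 2.29% + β × 7.49%  ⇒  β = 1.8339.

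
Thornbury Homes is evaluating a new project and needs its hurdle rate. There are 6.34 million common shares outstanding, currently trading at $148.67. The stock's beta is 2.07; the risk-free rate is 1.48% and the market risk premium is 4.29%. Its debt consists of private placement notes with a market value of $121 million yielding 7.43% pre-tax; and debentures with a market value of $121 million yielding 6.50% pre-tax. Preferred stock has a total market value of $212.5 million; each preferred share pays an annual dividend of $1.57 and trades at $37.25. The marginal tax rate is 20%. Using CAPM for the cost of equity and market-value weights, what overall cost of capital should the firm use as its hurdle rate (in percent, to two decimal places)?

8.60%

Cost of equity via CAPM: Re = 1.48% + 2.07 × 4.29% = 10.3603%.
Cost of preferred: Rp = 1.57 / 37.25 = 4.2148%.
Market value of equity E = 148.67 × 6.34m = 942.5678m.
Total capital V = 942.5678 + 212.5 + 121 + 121 = 1397.0678.
Equity: weight = 942.5678/1397.0678 = 0.6747; cost = 10.3603%.
Preferred: weight = 212.5/1397.0678 = 0.1521; cost = 4.2148%.
Private placement notes: weight = 121/1397.0678 = 0.0866; after-tax cost = 7.43% × (1 − 20%) = 5.9440%.
Debentures: weight = 121/1397.0678 = 0.0866; after-tax cost = 6.5% × (1 − 20%) = 5.2000%.
WACC = 0.6747 × 10.3603% + 0.1521 × 4.2148% + 0.0866 × 5.9440% + 0.0866 × 5.2000% = 8.5961%.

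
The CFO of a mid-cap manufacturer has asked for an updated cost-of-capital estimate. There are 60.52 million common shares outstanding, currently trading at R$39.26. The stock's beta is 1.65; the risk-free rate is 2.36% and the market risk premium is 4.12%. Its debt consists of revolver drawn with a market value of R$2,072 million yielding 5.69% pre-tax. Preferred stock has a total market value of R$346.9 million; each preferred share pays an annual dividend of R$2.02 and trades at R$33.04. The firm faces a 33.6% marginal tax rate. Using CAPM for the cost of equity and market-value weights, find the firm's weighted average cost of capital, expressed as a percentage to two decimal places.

Cost of equity via CAPM: Re = 2.36% + 1.65 × 4.12% = 9.1580%.
Cost of preferred: Rp = 2.02 / 33.04 = 6.1138%.
Market value of equity E = 39.26 × 60.52m = 2376.0152m.
Total capital V = 2376.0152 + 346.9 + 2072 = 4794.9152.
Equity: weight = 2376.0152/4794.9152 = 0.4955; cost = 9.158%.
Preferred: weight = 346.9/4794.9152 = 0.0723; cost = 6.1138%.
Revolver drawn: weight = 2072/4794.9152 = 0.4321; after-tax cost = 5.69% × (1 − 33.6%) = 3.7782%.
WACC = 0.4955 × 9.1580% + 0.0723 × 6.1138% + 0.4321 × 3.7782% = 6.6130%.

6.61%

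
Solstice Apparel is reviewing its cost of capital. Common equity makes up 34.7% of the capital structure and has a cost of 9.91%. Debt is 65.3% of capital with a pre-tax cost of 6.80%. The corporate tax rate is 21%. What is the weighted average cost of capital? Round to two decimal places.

6.95%

After-tax cost of debt = 6.8% × (1 − 21%) = 5.3720%.
WACC = 0.347 × 9.9100% + 0.653 × 5.3720% = 6.9467%.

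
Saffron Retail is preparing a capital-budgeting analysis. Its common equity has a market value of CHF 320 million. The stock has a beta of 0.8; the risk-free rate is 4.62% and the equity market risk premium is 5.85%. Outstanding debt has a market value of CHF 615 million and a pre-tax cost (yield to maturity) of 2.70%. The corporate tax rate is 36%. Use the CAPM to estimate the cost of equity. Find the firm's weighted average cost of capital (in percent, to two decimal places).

4.32%

Cost of equity via CAPM: Re = 4.62% + 0.8 × 5.85% = 9.3000%.
Total capital V = 320 + 615 = 935.
Equity: weight = 320/935 = 0.3422; cost = 9.3%.
Debt: weight = 615/935 = 0.6578; after-tax cost = 2.7% × (1 − 36%) = 1.7280%.
WACC = 0.3422 × 9.3000% + 0.6578 × 1.7280% = 4.3195%.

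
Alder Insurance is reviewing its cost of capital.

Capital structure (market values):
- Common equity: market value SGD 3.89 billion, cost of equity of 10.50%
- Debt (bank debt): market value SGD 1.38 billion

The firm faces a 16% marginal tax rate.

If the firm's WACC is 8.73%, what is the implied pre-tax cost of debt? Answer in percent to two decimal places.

Total capital V = 3.89 + 1.38 = 5.27.
Equity weight = 3.89/5.27 = 0.7381.
Bank debt weight = 1.38/5.27 = 0.2619.
Equity contribution = 0.7381 × 10.5% = 7.7505%.
Remaining for debt = 8.73% − 7.7505% = 0.9795%.
Rd × (1 − 16%) × 0.2619 = 0.9795%  ⇒  Rd = 4.4532%.

4.45%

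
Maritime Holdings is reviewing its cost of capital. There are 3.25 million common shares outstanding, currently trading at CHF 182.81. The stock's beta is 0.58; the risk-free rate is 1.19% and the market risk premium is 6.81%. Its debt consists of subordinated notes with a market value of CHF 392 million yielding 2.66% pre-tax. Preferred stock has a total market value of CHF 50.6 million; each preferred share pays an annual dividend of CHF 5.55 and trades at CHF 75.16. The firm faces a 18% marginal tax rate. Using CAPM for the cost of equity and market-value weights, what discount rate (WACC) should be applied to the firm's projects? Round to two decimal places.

4.13%

Cost of equity via CAPM: Re = 1.19% + 0.58 × 6.81% = 5.1398%.
Cost of preferred: Rp = 5.55 / 75.16 = 7.3842%.
Market value of equity E = 182.81 × 3.25m = 594.1325m.
Total capital V = 594.1325 + 50.6 + 392 = 1036.7325.
Equity: weight = 594.1325/1036.7325 = 0.5731; cost = 5.1398%.
Preferred: weight = 50.6/1036.7325 = 0.0488; cost = 7.3842%.
Subordinated notes: weight = 392/1036.7325 = 0.3781; after-tax cost = 2.66% × (1 − 18%) = 2.1812%.
WACC = 0.5731 × 5.1398% + 0.0488 × 7.3842% + 0.3781 × 2.1812% = 4.1307%.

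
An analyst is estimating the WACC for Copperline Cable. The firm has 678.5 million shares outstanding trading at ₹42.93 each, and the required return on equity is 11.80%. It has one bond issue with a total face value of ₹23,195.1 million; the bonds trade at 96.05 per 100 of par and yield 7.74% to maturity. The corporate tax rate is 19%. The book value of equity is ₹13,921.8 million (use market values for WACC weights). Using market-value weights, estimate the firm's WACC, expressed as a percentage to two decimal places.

Market value of equity E = 42.93 × 678.5m = 29128.005m. Market value of debt D = 23195.1m × 96.05/100 = 22278.89355m.
Total capital V = 29128.005 + 22278.89355 = 51406.89855.
Equity: weight = 29128.005/51406.89855 = 0.5666; cost = 11.8%.
Bonds outstanding: weight = 22278.89355/51406.89855 = 0.4334; after-tax cost = 7.74% × (1 − 19%) = 6.2694%.
WACC = 0.5666 × 11.8000% + 0.4334 × 6.2694% = 9.4031%.

9.40%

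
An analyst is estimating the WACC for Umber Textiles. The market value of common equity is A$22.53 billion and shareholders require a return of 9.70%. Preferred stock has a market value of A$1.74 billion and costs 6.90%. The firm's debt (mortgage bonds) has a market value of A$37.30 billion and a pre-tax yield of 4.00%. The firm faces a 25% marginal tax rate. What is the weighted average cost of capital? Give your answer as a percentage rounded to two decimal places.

Total capital V = 22.53 + 1.74 + 37.3 = 61.57.
Equity: weight = 22.53/61.57 = 0.3659; cost = 9.7%.
Preferred: weight = 1.74/61.57 = 0.0283; cost = 6.9%.
Mortgage bonds: weight = 37.3/61.57 = 0.6058; after-tax cost = 4% × (1 − 25%) = 3.0000%.
WACC = 0.3659 × 9.7000% + 0.0283 × 6.9000% + 0.6058 × 3.0000% = 5.5619%.

5.56%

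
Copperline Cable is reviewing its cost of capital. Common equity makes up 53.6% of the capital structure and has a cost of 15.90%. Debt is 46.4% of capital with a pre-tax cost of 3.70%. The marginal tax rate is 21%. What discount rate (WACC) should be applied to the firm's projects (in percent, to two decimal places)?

After-tax cost of debt = 3.7% × (1 − 21%) = 2.9230%.
WACC = 0.536 × 15.9000% + 0.464 × 2.9230% = 9.8787%.

9.88%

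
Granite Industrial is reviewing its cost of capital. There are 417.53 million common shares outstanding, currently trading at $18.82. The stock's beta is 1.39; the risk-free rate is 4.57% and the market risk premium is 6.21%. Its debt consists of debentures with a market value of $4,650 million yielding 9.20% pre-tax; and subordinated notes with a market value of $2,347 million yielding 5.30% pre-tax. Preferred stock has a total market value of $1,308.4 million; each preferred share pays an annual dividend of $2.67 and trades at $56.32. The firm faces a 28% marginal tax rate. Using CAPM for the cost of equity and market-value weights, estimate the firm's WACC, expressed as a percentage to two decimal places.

9.26%

Cost of equity via CAPM: Re = 4.57% + 1.39 × 6.21% = 13.2019%.
Cost of preferred: Rp = 2.67 / 56.32 = 4.7408%.
Market value of equity E = 18.82 × 417.53m = 7857.9146m.
Total capital V = 7857.9146 + 1308.4 + 4650 + 2347 = 16163.3146.
Equity: weight = 7857.9146/16163.3146 = 0.4862; cost = 13.2019%.
Preferred: weight = 1308.4/16163.3146 = 0.0809; cost = 4.7408%.
Debentures: weight = 4650/16163.3146 = 0.2877; after-tax cost = 9.2% × (1 − 28%) = 6.6240%.
Subordinated notes: weight = 2347/16163.3146 = 0.1452; after-tax cost = 5.3% × (1 − 28%) = 3.8160%.
WACC = 0.4862 × 13.2019% + 0.0809 × 4.7408% + 0.2877 × 6.6240% + 0.1452 × 3.8160% = 9.2617%.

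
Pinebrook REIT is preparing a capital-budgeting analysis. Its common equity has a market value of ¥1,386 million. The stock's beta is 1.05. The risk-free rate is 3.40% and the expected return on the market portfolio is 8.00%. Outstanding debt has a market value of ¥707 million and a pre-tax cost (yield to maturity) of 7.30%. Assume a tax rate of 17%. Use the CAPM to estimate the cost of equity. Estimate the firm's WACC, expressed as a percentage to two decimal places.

7.50%

Market risk premium = 8.0% − 3.4% = 4.6%.
Cost of equity via CAPM: Re = 3.4% + 1.05 × 4.6% = 8.2300%.
Total capital V = 1386 + 707 = 2093.
Equity: weight = 1386/2093 = 0.6622; cost = 8.23%.
Debt: weight = 707/2093 = 0.3378; after-tax cost = 7.3% × (1 − 17%) = 6.0590%.
WACC = 0.6622 × 8.2300% + 0.3378 × 6.0590% = 7.4967%.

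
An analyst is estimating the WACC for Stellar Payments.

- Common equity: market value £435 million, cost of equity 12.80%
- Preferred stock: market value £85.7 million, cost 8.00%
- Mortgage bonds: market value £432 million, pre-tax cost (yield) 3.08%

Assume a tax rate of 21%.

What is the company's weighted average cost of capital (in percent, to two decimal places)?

Total capital V = 435 + 85.7 + 432 = 952.7.
Equity: weight = 435/952.7 = 0.4566; cost = 12.8%.
Preferred: weight = 85.7/952.7 = 0.0900; cost = 8%.
Mortgage bonds: weight = 432/952.7 = 0.4534; after-tax cost = 3.08% × (1 − 21%) = 2.4332%.
WACC = 0.4566 × 12.8000% + 0.0900 × 8.0000% + 0.4534 × 2.4332% = 7.6674%.

7.67%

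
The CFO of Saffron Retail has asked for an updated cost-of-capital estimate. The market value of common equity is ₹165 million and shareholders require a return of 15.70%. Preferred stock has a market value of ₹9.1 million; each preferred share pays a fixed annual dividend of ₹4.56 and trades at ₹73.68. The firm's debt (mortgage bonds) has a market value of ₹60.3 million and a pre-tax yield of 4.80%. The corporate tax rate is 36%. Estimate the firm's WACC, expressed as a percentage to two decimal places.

Cost of preferred: Rp = 4.56 / 73.68 = 6.1889%.
Total capital V = 165 + 9.1 + 60.3 = 234.4.
Equity: weight = 165/234.4 = 0.7039; cost = 15.7%.
Preferred: weight = 9.1/234.4 = 0.0388; cost = 6.1889%.
Mortgage bonds: weight = 60.3/234.4 = 0.2573; after-tax cost = 4.8% × (1 − 36%) = 3.0720%.
WACC = 0.7039 × 15.7000% + 0.0388 × 6.1889% + 0.2573 × 3.0720% = 12.0822%.

12.08%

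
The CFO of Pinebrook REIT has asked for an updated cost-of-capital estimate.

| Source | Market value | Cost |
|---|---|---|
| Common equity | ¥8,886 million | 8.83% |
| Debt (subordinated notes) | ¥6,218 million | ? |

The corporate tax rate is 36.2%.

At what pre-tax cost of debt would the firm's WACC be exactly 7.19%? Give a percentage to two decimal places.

Total capital V = 8886 + 6218 = 15104.
Equity weight = 8886/15104 = 0.5883.
Subordinated notes weight = 6218/15104 = 0.4117.
Equity contribution = 0.5883 × 8.83% = 5.1949%.
Remaining for debt = 7.19% − 5.1949% = 1.9951%.
Rd × (1 − 36.2%) × 0.4117 = 1.9951%  ⇒  Rd = 7.5961%.

7.60%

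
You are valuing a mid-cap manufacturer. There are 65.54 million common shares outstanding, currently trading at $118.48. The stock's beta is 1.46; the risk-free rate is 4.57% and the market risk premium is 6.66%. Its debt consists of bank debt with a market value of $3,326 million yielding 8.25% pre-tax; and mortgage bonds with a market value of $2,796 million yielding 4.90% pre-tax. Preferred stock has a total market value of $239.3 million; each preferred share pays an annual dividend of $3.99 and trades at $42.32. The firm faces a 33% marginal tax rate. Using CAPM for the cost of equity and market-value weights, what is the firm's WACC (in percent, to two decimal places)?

Cost of equity via CAPM: Re = 4.57% + 1.46 × 6.66% = 14.2936%.
Cost of preferred: Rp = 3.99 / 42.32 = 9.4282%.
Market value of equity E = 118.48 × 65.54m = 7765.1792m.
Total capital V = 7765.1792 + 239.3 + 3326 + 2796 = 14126.4792.
Equity: weight = 7765.1792/14126.4792 = 0.5497; cost = 14.2936%.
Preferred: weight = 239.3/14126.4792 = 0.0169; cost = 9.4282%.
Bank debt: weight = 3326/14126.4792 = 0.2354; after-tax cost = 8.25% × (1 − 33%) = 5.5275%.
Mortgage bonds: weight = 2796/14126.4792 = 0.1979; after-tax cost = 4.9% × (1 − 33%) = 3.2830%.
WACC = 0.5497 × 14.2936% + 0.0169 × 9.4282% + 0.2354 × 5.5275% + 0.1979 × 3.2830% = 9.9680%.

9.97%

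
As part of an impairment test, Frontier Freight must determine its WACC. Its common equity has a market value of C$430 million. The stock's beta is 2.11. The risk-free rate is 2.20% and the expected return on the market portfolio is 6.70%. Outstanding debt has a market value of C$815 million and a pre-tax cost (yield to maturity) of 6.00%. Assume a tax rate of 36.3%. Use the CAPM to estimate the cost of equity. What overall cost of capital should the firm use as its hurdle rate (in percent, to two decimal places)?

Market risk premium = 6.7% − 2.2% = 4.5%.
Cost of equity via CAPM: Re = 2.2% + 2.11 × 4.5% = 11.6950%.
Total capital V = 430 + 815 = 1245.
Equity: weight = 430/1245 = 0.3454; cost = 11.695%.
Debt: weight = 815/1245 = 0.6546; after-tax cost = 6% × (1 − 36.3%) = 3.8220%.
WACC = 0.3454 × 11.6950% + 0.6546 × 3.8220% = 6.5412%.

6.54%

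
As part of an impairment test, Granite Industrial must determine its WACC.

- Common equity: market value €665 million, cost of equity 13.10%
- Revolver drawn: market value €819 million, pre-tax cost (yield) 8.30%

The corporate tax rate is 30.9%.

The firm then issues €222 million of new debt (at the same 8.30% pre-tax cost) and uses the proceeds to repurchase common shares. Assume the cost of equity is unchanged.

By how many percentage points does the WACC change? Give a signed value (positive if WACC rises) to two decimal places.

-1.10 pp

Current WACC:
Total capital V = 665 + 819 = 1484.
Equity: weight = 665/1484 = 0.4481; cost = 13.1%.
Revolver drawn: weight = 819/1484 = 0.5519; after-tax cost = 8.3% × (1 − 30.9%) = 5.7353%.
WACC = 0.4481 × 13.1000% + 0.5519 × 5.7353% = 9.0355%.
After the change:
Total capital V = 443 + 1041 = 1484.
Equity: weight = 443/1484 = 0.2985; cost = 13.1%.
Revolver drawn: weight = 1041/1484 = 0.7015; after-tax cost = 8.3% × (1 − 30.9%) = 5.7353%.
WACC = 0.2985 × 13.1000% + 0.7015 × 5.7353% = 7.9338%.
Change in WACC = 7.9338% − 9.0355% = -1.1017 pp.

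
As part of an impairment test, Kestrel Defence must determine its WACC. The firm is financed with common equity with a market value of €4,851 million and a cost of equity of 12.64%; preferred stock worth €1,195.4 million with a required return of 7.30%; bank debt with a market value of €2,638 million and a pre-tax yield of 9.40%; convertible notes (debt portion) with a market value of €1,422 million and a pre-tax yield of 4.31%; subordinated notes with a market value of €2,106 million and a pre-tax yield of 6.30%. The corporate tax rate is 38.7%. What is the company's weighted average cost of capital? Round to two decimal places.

Total capital V = 4851 + 1195.4 + 2638 + 1422 + 2106 = 12212.4.
Equity: weight = 4851/12212.4 = 0.3972; cost = 12.64%.
Preferred: weight = 1195.4/12212.4 = 0.0979; cost = 7.3%.
Bank debt: weight = 2638/12212.4 = 0.2160; after-tax cost = 9.4% × (1 − 38.7%) = 5.7622%.
Convertible notes (debt portion): weight = 1422/12212.4 = 0.1164; after-tax cost = 4.31% × (1 − 38.7%) = 2.6420%.
Subordinated notes: weight = 2106/12212.4 = 0.1724; after-tax cost = 6.3% × (1 − 38.7%) = 3.8619%.
WACC = 0.3972 × 12.6400% + 0.0979 × 7.3000% + 0.2160 × 5.7622% + 0.1164 × 2.6420% + 0.1724 × 3.8619% = 7.9537%.

7.95%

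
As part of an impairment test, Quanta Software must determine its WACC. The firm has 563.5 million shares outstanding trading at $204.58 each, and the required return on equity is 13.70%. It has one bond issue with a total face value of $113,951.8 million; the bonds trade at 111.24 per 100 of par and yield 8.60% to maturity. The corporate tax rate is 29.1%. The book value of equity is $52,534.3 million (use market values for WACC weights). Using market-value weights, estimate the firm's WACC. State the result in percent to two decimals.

9.72%

Market value of equity E = 204.58 × 563.5m = 115280.83m. Market value of debt D = 113951.8m × 111.24/100 = 126759.98232m.
Total capital V = 115280.83 + 126759.98232 = 242040.81232.
Equity: weight = 115280.83/242040.81232 = 0.4763; cost = 13.7%.
Bonds outstanding: weight = 126759.98232/242040.81232 = 0.5237; after-tax cost = 8.6% × (1 − 29.1%) = 6.0974%.
WACC = 0.4763 × 13.7000% + 0.5237 × 6.0974% = 9.7184%.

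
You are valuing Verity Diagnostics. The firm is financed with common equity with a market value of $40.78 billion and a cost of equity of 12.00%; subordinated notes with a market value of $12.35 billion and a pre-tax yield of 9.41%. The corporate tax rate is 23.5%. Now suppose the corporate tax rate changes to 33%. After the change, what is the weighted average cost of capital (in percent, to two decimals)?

10.68%

After the change:
Total capital V = 40.78 + 12.35 = 53.13.
Equity: weight = 40.78/53.13 = 0.7676; cost = 12%.
Subordinated notes: weight = 12.35/53.13 = 0.2324; after-tax cost = 9.41% × (1 − 33%) = 6.3047%.
WACC = 0.7676 × 12.0000% + 0.2324 × 6.3047% = 10.6761%.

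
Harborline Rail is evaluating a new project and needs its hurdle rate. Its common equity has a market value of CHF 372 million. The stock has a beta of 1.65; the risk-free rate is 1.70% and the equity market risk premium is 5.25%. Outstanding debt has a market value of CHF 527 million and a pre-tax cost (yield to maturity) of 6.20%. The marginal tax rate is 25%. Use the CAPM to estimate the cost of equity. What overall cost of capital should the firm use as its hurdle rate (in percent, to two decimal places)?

Cost of equity via CAPM: Re = 1.7% + 1.65 × 5.25% = 10.3625%.
Total capital V = 372 + 527 = 899.
Equity: weight = 372/899 = 0.4138; cost = 10.3625%.
Debt: weight = 527/899 = 0.5862; after-tax cost = 6.2% × (1 − 25%) = 4.6500%.
WACC = 0.4138 × 10.3625% + 0.5862 × 4.6500% = 7.0138%.

7.01%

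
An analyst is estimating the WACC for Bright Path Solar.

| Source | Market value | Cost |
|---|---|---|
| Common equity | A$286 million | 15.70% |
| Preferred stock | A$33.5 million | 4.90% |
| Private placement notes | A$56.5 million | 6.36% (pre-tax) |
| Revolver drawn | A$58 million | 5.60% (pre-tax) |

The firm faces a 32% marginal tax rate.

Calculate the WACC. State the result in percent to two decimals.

Total capital V = 286 + 33.5 + 56.5 + 58 = 434.
Equity: weight = 286/434 = 0.6590; cost = 15.7%.
Preferred: weight = 33.5/434 = 0.0772; cost = 4.9%.
Private placement notes: weight = 56.5/434 = 0.1302; after-tax cost = 6.36% × (1 − 32%) = 4.3248%.
Revolver drawn: weight = 58/434 = 0.1336; after-tax cost = 5.6% × (1 − 32%) = 3.8080%.
WACC = 0.6590 × 15.7000% + 0.0772 × 4.9000% + 0.1302 × 4.3248% + 0.1336 × 3.8080% = 11.7962%.

11.80%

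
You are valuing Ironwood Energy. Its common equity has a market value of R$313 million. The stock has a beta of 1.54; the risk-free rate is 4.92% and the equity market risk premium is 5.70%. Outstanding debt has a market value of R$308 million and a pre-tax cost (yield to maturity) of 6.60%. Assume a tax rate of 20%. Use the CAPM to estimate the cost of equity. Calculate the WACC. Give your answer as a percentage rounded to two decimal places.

9.52%

Cost of equity via CAPM: Re = 4.92% + 1.54 × 5.7% = 13.6980%.
Total capital V = 313 + 308 = 621.
Equity: weight = 313/621 = 0.5040; cost = 13.698%.
Debt: weight = 308/621 = 0.4960; after-tax cost = 6.6% × (1 − 20%) = 5.2800%.
WACC = 0.5040 × 13.6980% + 0.4960 × 5.2800% = 9.5229%.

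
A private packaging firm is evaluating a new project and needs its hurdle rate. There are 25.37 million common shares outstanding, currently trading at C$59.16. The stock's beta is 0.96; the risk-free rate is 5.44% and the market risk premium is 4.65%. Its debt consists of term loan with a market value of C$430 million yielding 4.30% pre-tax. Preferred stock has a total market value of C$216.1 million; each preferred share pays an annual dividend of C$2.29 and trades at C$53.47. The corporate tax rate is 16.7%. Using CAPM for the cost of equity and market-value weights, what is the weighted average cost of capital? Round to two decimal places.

8.07%

Cost of equity via CAPM: Re = 5.44% + 0.96 × 4.65% = 9.9040%.
Cost of preferred: Rp = 2.29 / 53.47 = 4.2828%.
Market value of equity E = 59.16 × 25.37m = 1500.8892m.
Total capital V = 1500.8892 + 216.1 + 430 = 2146.9892.
Equity: weight = 1500.8892/2146.9892 = 0.6991; cost = 9.904%.
Preferred: weight = 216.1/2146.9892 = 0.1007; cost = 4.2828%.
Term loan: weight = 430/2146.9892 = 0.2003; after-tax cost = 4.3% × (1 − 16.7%) = 3.5819%.
WACC = 0.6991 × 9.9040% + 0.1007 × 4.2828% + 0.2003 × 3.5819% = 8.0720%.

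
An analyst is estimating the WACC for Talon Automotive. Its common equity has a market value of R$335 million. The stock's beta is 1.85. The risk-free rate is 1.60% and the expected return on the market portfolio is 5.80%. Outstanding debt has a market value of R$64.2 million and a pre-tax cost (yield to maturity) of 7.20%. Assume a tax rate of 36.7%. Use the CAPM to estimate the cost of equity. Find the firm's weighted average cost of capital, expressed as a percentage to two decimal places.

8.60%

Market risk premium = 5.8% − 1.6% = 4.2%.
Cost of equity via CAPM: Re = 1.6% + 1.85 × 4.2% = 9.3700%.
Total capital V = 335 + 64.2 = 399.2.
Equity: weight = 335/399.2 = 0.8392; cost = 9.37%.
Debt: weight = 64.2/399.2 = 0.1608; after-tax cost = 7.2% × (1 − 36.7%) = 4.5576%.
WACC = 0.8392 × 9.3700% + 0.1608 × 4.5576% = 8.5961%.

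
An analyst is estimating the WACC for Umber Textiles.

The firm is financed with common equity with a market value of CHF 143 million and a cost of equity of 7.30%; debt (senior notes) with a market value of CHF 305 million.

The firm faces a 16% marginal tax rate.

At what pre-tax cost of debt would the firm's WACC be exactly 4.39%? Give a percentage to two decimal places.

3.60%

Total capital V = 143 + 305 = 448.
Equity weight = 143/448 = 0.3192.
Senior notes weight = 305/448 = 0.6808.
Equity contribution = 0.3192 × 7.3% = 2.3301%.
Remaining for debt = 4.39% − 2.3301% = 2.0599%.
Rd × (1 − 16%) × 0.6808 = 2.0599%  ⇒  Rd = 3.6020%.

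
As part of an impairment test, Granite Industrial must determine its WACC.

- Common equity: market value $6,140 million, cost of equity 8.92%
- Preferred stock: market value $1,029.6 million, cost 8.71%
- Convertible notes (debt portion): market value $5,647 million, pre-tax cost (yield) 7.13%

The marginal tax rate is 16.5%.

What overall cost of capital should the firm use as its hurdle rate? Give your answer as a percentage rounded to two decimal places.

7.60%

Total capital V = 6140 + 1029.6 + 5647 = 12816.6.
Equity: weight = 6140/12816.6 = 0.4791; cost = 8.92%.
Preferred: weight = 1029.6/12816.6 = 0.0803; cost = 8.71%.
Convertible notes (debt portion): weight = 5647/12816.6 = 0.4406; after-tax cost = 7.13% × (1 − 16.5%) = 5.9535%.
WACC = 0.4791 × 8.9200% + 0.0803 × 8.7100% + 0.4406 × 5.9535% = 7.5961%.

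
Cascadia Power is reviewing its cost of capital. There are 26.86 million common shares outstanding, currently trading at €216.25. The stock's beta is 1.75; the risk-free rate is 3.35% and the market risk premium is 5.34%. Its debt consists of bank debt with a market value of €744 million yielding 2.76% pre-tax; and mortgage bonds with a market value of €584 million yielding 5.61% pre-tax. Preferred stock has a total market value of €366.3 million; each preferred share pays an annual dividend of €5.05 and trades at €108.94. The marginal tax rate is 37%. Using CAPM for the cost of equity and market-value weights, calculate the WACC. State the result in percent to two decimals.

Cost of equity via CAPM: Re = 3.35% + 1.75 × 5.34% = 12.6950%.
Cost of preferred: Rp = 5.05 / 108.94 = 4.6356%.
Market value of equity E = 216.25 × 26.86m = 5808.475m.
Total capital V = 5808.475 + 366.3 + 744 + 584 = 7502.775.
Equity: weight = 5808.475/7502.775 = 0.7742; cost = 12.695%.
Preferred: weight = 366.3/7502.775 = 0.0488; cost = 4.6356%.
Bank debt: weight = 744/7502.775 = 0.0992; after-tax cost = 2.76% × (1 − 37%) = 1.7388%.
Mortgage bonds: weight = 584/7502.775 = 0.0778; after-tax cost = 5.61% × (1 − 37%) = 3.5343%.
WACC = 0.7742 × 12.6950% + 0.0488 × 4.6356% + 0.0992 × 1.7388% + 0.0778 × 3.5343% = 10.5020%.

10.50%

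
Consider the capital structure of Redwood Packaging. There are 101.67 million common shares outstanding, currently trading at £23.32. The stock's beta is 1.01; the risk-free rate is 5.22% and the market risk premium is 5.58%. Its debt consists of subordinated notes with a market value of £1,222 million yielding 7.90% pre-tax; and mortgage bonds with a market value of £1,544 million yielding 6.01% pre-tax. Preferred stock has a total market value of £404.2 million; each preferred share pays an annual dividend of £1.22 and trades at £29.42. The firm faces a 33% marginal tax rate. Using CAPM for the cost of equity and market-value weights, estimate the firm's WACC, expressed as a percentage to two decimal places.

7.24%

Cost of equity via CAPM: Re = 5.22% + 1.01 × 5.58% = 10.8558%.
Cost of preferred: Rp = 1.22 / 29.42 = 4.1468%.
Market value of equity E = 23.32 × 101.67m = 2370.9444m.
Total capital V = 2370.9444 + 404.2 + 1222 + 1544 = 5541.1444.
Equity: weight = 2370.9444/5541.1444 = 0.4279; cost = 10.8558%.
Preferred: weight = 404.2/5541.1444 = 0.0729; cost = 4.1468%.
Subordinated notes: weight = 1222/5541.1444 = 0.2205; after-tax cost = 7.9% × (1 − 33%) = 5.2930%.
Mortgage bonds: weight = 1544/5541.1444 = 0.2786; after-tax cost = 6.01% × (1 − 33%) = 4.0267%.
WACC = 0.4279 × 10.8558% + 0.0729 × 4.1468% + 0.2205 × 5.2930% + 0.2786 × 4.0267% = 7.2368%.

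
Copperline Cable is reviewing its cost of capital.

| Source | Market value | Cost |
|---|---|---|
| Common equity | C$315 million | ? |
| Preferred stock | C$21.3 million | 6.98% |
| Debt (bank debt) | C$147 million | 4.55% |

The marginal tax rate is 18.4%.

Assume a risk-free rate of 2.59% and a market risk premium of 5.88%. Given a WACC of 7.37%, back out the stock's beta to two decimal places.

1.11

Total capital V = 315 + 21.3 + 147 = 483.3.
Equity weight = 315/483.3 = 0.6518.
Preferred weight = 21.3/483.3 = 0.0441.
Bank debt weight = 147/483.3 = 0.3042.
Debt contribution = 0.3042 × 4.55% × (1 − 18.4%) = 1.1293%.
Preferred contribution = 0.0441 × 6.98% = 0.3076%.
Required equity contribution = 7.37% − 1.4369% = 5.9331%  ⇒  Re = 9.1031%.
CAPM: 9.1031% = 2.59% + β × 5.88%  ⇒  β = 1.1077.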